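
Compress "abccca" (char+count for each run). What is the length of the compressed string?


Input: abccca
Runs:
  'a' x 1 => "a1"
  'b' x 1 => "b1"
  'c' x 3 => "c3"
  'a' x 1 => "a1"
Compressed: "a1b1c3a1"
Compressed length: 8

8


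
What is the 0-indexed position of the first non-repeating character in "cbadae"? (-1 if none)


Input: cbadae
Character frequencies:
  'a': 2
  'b': 1
  'c': 1
  'd': 1
  'e': 1
Scanning left to right for freq == 1:
  Position 0 ('c'): unique! => answer = 0

0


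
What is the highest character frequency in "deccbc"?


Input: deccbc
Character counts:
  'b': 1
  'c': 3
  'd': 1
  'e': 1
Maximum frequency: 3

3


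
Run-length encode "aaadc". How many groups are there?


Input: aaadc
Scanning for consecutive runs:
  Group 1: 'a' x 3 (positions 0-2)
  Group 2: 'd' x 1 (positions 3-3)
  Group 3: 'c' x 1 (positions 4-4)
Total groups: 3

3


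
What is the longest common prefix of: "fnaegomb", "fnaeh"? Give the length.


Words: fnaegomb, fnaeh
  Position 0: all 'f' => match
  Position 1: all 'n' => match
  Position 2: all 'a' => match
  Position 3: all 'e' => match
  Position 4: ('g', 'h') => mismatch, stop
LCP = "fnae" (length 4)

4


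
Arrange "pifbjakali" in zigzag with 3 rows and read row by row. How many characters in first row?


Zigzag "pifbjakali" into 3 rows:
Placing characters:
  'p' => row 0
  'i' => row 1
  'f' => row 2
  'b' => row 1
  'j' => row 0
  'a' => row 1
  'k' => row 2
  'a' => row 1
  'l' => row 0
  'i' => row 1
Rows:
  Row 0: "pjl"
  Row 1: "ibaai"
  Row 2: "fk"
First row length: 3

3


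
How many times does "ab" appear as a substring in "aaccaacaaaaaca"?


Searching for "ab" in "aaccaacaaaaaca"
Scanning each position:
  Position 0: "aa" => no
  Position 1: "ac" => no
  Position 2: "cc" => no
  Position 3: "ca" => no
  Position 4: "aa" => no
  Position 5: "ac" => no
  Position 6: "ca" => no
  Position 7: "aa" => no
  Position 8: "aa" => no
  Position 9: "aa" => no
  Position 10: "aa" => no
  Position 11: "ac" => no
  Position 12: "ca" => no
Total occurrences: 0

0


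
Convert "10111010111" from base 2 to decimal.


Input: "10111010111" in base 2
Positional expansion:
  Digit '1' (value 1) x 2^10 = 1024
  Digit '0' (value 0) x 2^9 = 0
  Digit '1' (value 1) x 2^8 = 256
  Digit '1' (value 1) x 2^7 = 128
  Digit '1' (value 1) x 2^6 = 64
  Digit '0' (value 0) x 2^5 = 0
  Digit '1' (value 1) x 2^4 = 16
  Digit '0' (value 0) x 2^3 = 0
  Digit '1' (value 1) x 2^2 = 4
  Digit '1' (value 1) x 2^1 = 2
  Digit '1' (value 1) x 2^0 = 1
Sum = 1495

1495


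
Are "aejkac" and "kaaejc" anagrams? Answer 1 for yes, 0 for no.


Strings: "aejkac", "kaaejc"
Sorted first:  aacejk
Sorted second: aacejk
Sorted forms match => anagrams

1


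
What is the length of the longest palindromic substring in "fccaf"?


Input: "fccaf"
Checking substrings for palindromes:
  [1:3] "cc" (len 2) => palindrome
Longest palindromic substring: "cc" with length 2

2


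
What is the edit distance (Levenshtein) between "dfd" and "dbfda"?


Computing edit distance: "dfd" -> "dbfda"
DP table:
           d    b    f    d    a
      0    1    2    3    4    5
  d   1    0    1    2    3    4
  f   2    1    1    1    2    3
  d   3    2    2    2    1    2
Edit distance = dp[3][5] = 2

2


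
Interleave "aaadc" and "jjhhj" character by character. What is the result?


Interleaving "aaadc" and "jjhhj":
  Position 0: 'a' from first, 'j' from second => "aj"
  Position 1: 'a' from first, 'j' from second => "aj"
  Position 2: 'a' from first, 'h' from second => "ah"
  Position 3: 'd' from first, 'h' from second => "dh"
  Position 4: 'c' from first, 'j' from second => "cj"
Result: ajajahdhcj

ajajahdhcj


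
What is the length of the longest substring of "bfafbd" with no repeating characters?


Input: "bfafbd"
Sliding window (track last position of each char):
  Position 0 ('b'): window [0,0] length 1 -- new best
  Position 1 ('f'): window [0,1] length 2 -- new best
  Position 2 ('a'): window [0,2] length 3 -- new best
  Position 3 ('f'): repeat (last at 1), move window start to 2
  Position 3 ('f'): window [2,3] length 2
  Position 4 ('b'): window [2,4] length 3
  Position 5 ('d'): window [2,5] length 4 -- new best
Longest substring with no repeats: "afbd" with length 4

4


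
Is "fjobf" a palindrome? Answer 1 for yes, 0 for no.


Input: fjobf
Reversed: fbojf
  Compare pos 0 ('f') with pos 4 ('f'): match
  Compare pos 1 ('j') with pos 3 ('b'): MISMATCH
Result: not a palindrome

0


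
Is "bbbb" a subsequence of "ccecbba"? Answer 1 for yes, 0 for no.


Check if "bbbb" is a subsequence of "ccecbba"
Greedy scan:
  Position 0 ('c'): no match needed
  Position 1 ('c'): no match needed
  Position 2 ('e'): no match needed
  Position 3 ('c'): no match needed
  Position 4 ('b'): matches sub[0] = 'b'
  Position 5 ('b'): matches sub[1] = 'b'
  Position 6 ('a'): no match needed
Only matched 2/4 characters => not a subsequence

0


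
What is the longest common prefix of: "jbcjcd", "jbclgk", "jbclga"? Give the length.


Words: jbcjcd, jbclgk, jbclga
  Position 0: all 'j' => match
  Position 1: all 'b' => match
  Position 2: all 'c' => match
  Position 3: ('j', 'l', 'l') => mismatch, stop
LCP = "jbc" (length 3)

3


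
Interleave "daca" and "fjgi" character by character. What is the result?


Interleaving "daca" and "fjgi":
  Position 0: 'd' from first, 'f' from second => "df"
  Position 1: 'a' from first, 'j' from second => "aj"
  Position 2: 'c' from first, 'g' from second => "cg"
  Position 3: 'a' from first, 'i' from second => "ai"
Result: dfajcgai

dfajcgai


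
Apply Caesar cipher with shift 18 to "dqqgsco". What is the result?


Caesar cipher: shift "dqqgsco" by 18
  'd' (pos 3) + 18 = pos 21 = 'v'
  'q' (pos 16) + 18 = pos 8 = 'i'
  'q' (pos 16) + 18 = pos 8 = 'i'
  'g' (pos 6) + 18 = pos 24 = 'y'
  's' (pos 18) + 18 = pos 10 = 'k'
  'c' (pos 2) + 18 = pos 20 = 'u'
  'o' (pos 14) + 18 = pos 6 = 'g'
Result: viiykug

viiykug


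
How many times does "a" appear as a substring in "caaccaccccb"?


Searching for "a" in "caaccaccccb"
Scanning each position:
  Position 0: "c" => no
  Position 1: "a" => MATCH
  Position 2: "a" => MATCH
  Position 3: "c" => no
  Position 4: "c" => no
  Position 5: "a" => MATCH
  Position 6: "c" => no
  Position 7: "c" => no
  Position 8: "c" => no
  Position 9: "c" => no
  Position 10: "b" => no
Total occurrences: 3

3


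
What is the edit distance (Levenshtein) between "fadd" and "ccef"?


Computing edit distance: "fadd" -> "ccef"
DP table:
           c    c    e    f
      0    1    2    3    4
  f   1    1    2    3    3
  a   2    2    2    3    4
  d   3    3    3    3    4
  d   4    4    4    4    4
Edit distance = dp[4][4] = 4

4


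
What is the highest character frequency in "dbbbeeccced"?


Input: dbbbeeccced
Character counts:
  'b': 3
  'c': 3
  'd': 2
  'e': 3
Maximum frequency: 3

3


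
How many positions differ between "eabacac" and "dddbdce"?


Comparing "eabacac" and "dddbdce" position by position:
  Position 0: 'e' vs 'd' => DIFFER
  Position 1: 'a' vs 'd' => DIFFER
  Position 2: 'b' vs 'd' => DIFFER
  Position 3: 'a' vs 'b' => DIFFER
  Position 4: 'c' vs 'd' => DIFFER
  Position 5: 'a' vs 'c' => DIFFER
  Position 6: 'c' vs 'e' => DIFFER
Positions that differ: 7

7


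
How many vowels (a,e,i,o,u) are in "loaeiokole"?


Input: loaeiokole
Checking each character:
  'l' at position 0: consonant
  'o' at position 1: vowel (running total: 1)
  'a' at position 2: vowel (running total: 2)
  'e' at position 3: vowel (running total: 3)
  'i' at position 4: vowel (running total: 4)
  'o' at position 5: vowel (running total: 5)
  'k' at position 6: consonant
  'o' at position 7: vowel (running total: 6)
  'l' at position 8: consonant
  'e' at position 9: vowel (running total: 7)
Total vowels: 7

7


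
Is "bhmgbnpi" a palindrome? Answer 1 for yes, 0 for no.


Input: bhmgbnpi
Reversed: ipnbgmhb
  Compare pos 0 ('b') with pos 7 ('i'): MISMATCH
  Compare pos 1 ('h') with pos 6 ('p'): MISMATCH
  Compare pos 2 ('m') with pos 5 ('n'): MISMATCH
  Compare pos 3 ('g') with pos 4 ('b'): MISMATCH
Result: not a palindrome

0


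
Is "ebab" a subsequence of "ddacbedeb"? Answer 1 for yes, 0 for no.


Check if "ebab" is a subsequence of "ddacbedeb"
Greedy scan:
  Position 0 ('d'): no match needed
  Position 1 ('d'): no match needed
  Position 2 ('a'): no match needed
  Position 3 ('c'): no match needed
  Position 4 ('b'): no match needed
  Position 5 ('e'): matches sub[0] = 'e'
  Position 6 ('d'): no match needed
  Position 7 ('e'): no match needed
  Position 8 ('b'): matches sub[1] = 'b'
Only matched 2/4 characters => not a subsequence

0


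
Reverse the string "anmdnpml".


Input: anmdnpml
Reading characters right to left:
  Position 7: 'l'
  Position 6: 'm'
  Position 5: 'p'
  Position 4: 'n'
  Position 3: 'd'
  Position 2: 'm'
  Position 1: 'n'
  Position 0: 'a'
Reversed: lmpndmna

lmpndmna


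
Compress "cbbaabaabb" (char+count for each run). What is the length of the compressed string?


Input: cbbaabaabb
Runs:
  'c' x 1 => "c1"
  'b' x 2 => "b2"
  'a' x 2 => "a2"
  'b' x 1 => "b1"
  'a' x 2 => "a2"
  'b' x 2 => "b2"
Compressed: "c1b2a2b1a2b2"
Compressed length: 12

12


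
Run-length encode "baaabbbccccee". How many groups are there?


Input: baaabbbccccee
Scanning for consecutive runs:
  Group 1: 'b' x 1 (positions 0-0)
  Group 2: 'a' x 3 (positions 1-3)
  Group 3: 'b' x 3 (positions 4-6)
  Group 4: 'c' x 4 (positions 7-10)
  Group 5: 'e' x 2 (positions 11-12)
Total groups: 5

5


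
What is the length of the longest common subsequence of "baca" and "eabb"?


LCS of "baca" and "eabb"
DP table:
           e    a    b    b
      0    0    0    0    0
  b   0    0    0    1    1
  a   0    0    1    1    1
  c   0    0    1    1    1
  a   0    0    1    1    1
LCS length = dp[4][4] = 1

1


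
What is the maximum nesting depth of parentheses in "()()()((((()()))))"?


Input: "()()()((((()()))))"
Tracking depth:
  Position 0 '(': depth becomes 1
  Position 1 ')': depth becomes 0
  Position 2 '(': depth becomes 1
  Position 3 ')': depth becomes 0
  Position 4 '(': depth becomes 1
  Position 5 ')': depth becomes 0
  Position 6 '(': depth becomes 1
  Position 7 '(': depth becomes 2
  Position 8 '(': depth becomes 3
  Position 9 '(': depth becomes 4
  Position 10 '(': depth becomes 5
  Position 11 ')': depth becomes 4
  Position 12 '(': depth becomes 5
  Position 13 ')': depth becomes 4
  Position 14 ')': depth becomes 3
  Position 15 ')': depth becomes 2
  Position 16 ')': depth becomes 1
  Position 17 ')': depth becomes 0
Maximum depth reached: 5

5


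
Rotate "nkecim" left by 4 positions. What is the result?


Input: "nkecim", rotate left by 4
First 4 characters: "nkec"
Remaining characters: "im"
Concatenate remaining + first: "im" + "nkec" = "imnkec"

imnkec


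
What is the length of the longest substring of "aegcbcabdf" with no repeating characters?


Input: "aegcbcabdf"
Sliding window (track last position of each char):
  Position 0 ('a'): window [0,0] length 1 -- new best
  Position 1 ('e'): window [0,1] length 2 -- new best
  Position 2 ('g'): window [0,2] length 3 -- new best
  Position 3 ('c'): window [0,3] length 4 -- new best
  Position 4 ('b'): window [0,4] length 5 -- new best
  Position 5 ('c'): repeat (last at 3), move window start to 4
  Position 5 ('c'): window [4,5] length 2
  Position 6 ('a'): window [4,6] length 3
  Position 7 ('b'): repeat (last at 4), move window start to 5
  Position 7 ('b'): window [5,7] length 3
  Position 8 ('d'): window [5,8] length 4
  Position 9 ('f'): window [5,9] length 5
Longest substring with no repeats: "aegcb" with length 5

5


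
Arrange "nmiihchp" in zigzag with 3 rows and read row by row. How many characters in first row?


Zigzag "nmiihchp" into 3 rows:
Placing characters:
  'n' => row 0
  'm' => row 1
  'i' => row 2
  'i' => row 1
  'h' => row 0
  'c' => row 1
  'h' => row 2
  'p' => row 1
Rows:
  Row 0: "nh"
  Row 1: "micp"
  Row 2: "ih"
First row length: 2

2


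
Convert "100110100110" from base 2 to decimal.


Input: "100110100110" in base 2
Positional expansion:
  Digit '1' (value 1) x 2^11 = 2048
  Digit '0' (value 0) x 2^10 = 0
  Digit '0' (value 0) x 2^9 = 0
  Digit '1' (value 1) x 2^8 = 256
  Digit '1' (value 1) x 2^7 = 128
  Digit '0' (value 0) x 2^6 = 0
  Digit '1' (value 1) x 2^5 = 32
  Digit '0' (value 0) x 2^4 = 0
  Digit '0' (value 0) x 2^3 = 0
  Digit '1' (value 1) x 2^2 = 4
  Digit '1' (value 1) x 2^1 = 2
  Digit '0' (value 0) x 2^0 = 0
Sum = 2470

2470


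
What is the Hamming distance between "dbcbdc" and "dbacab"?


Comparing "dbcbdc" and "dbacab" position by position:
  Position 0: 'd' vs 'd' => same
  Position 1: 'b' vs 'b' => same
  Position 2: 'c' vs 'a' => differ
  Position 3: 'b' vs 'c' => differ
  Position 4: 'd' vs 'a' => differ
  Position 5: 'c' vs 'b' => differ
Total differences (Hamming distance): 4

4


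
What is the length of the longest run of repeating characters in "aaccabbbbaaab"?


Input: "aaccabbbbaaab"
Scanning for longest run:
  Position 1 ('a'): continues run of 'a', length=2
  Position 2 ('c'): new char, reset run to 1
  Position 3 ('c'): continues run of 'c', length=2
  Position 4 ('a'): new char, reset run to 1
  Position 5 ('b'): new char, reset run to 1
  Position 6 ('b'): continues run of 'b', length=2
  Position 7 ('b'): continues run of 'b', length=3
  Position 8 ('b'): continues run of 'b', length=4
  Position 9 ('a'): new char, reset run to 1
  Position 10 ('a'): continues run of 'a', length=2
  Position 11 ('a'): continues run of 'a', length=3
  Position 12 ('b'): new char, reset run to 1
Longest run: 'b' with length 4

4


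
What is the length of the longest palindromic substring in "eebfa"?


Input: "eebfa"
Checking substrings for palindromes:
  [0:2] "ee" (len 2) => palindrome
Longest palindromic substring: "ee" with length 2

2


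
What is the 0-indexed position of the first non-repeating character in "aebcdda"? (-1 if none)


Input: aebcdda
Character frequencies:
  'a': 2
  'b': 1
  'c': 1
  'd': 2
  'e': 1
Scanning left to right for freq == 1:
  Position 0 ('a'): freq=2, skip
  Position 1 ('e'): unique! => answer = 1

1


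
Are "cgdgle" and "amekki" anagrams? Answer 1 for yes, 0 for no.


Strings: "cgdgle", "amekki"
Sorted first:  cdeggl
Sorted second: aeikkm
Differ at position 0: 'c' vs 'a' => not anagrams

0


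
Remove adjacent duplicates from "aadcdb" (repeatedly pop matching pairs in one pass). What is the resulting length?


Input: aadcdb
Stack-based adjacent duplicate removal:
  Read 'a': push. Stack: a
  Read 'a': matches stack top 'a' => pop. Stack: (empty)
  Read 'd': push. Stack: d
  Read 'c': push. Stack: dc
  Read 'd': push. Stack: dcd
  Read 'b': push. Stack: dcdb
Final stack: "dcdb" (length 4)

4


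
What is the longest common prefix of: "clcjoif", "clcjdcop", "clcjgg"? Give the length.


Words: clcjoif, clcjdcop, clcjgg
  Position 0: all 'c' => match
  Position 1: all 'l' => match
  Position 2: all 'c' => match
  Position 3: all 'j' => match
  Position 4: ('o', 'd', 'g') => mismatch, stop
LCP = "clcj" (length 4)

4


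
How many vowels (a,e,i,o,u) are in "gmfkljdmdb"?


Input: gmfkljdmdb
Checking each character:
  'g' at position 0: consonant
  'm' at position 1: consonant
  'f' at position 2: consonant
  'k' at position 3: consonant
  'l' at position 4: consonant
  'j' at position 5: consonant
  'd' at position 6: consonant
  'm' at position 7: consonant
  'd' at position 8: consonant
  'b' at position 9: consonant
Total vowels: 0

0


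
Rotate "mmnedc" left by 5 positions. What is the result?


Input: "mmnedc", rotate left by 5
First 5 characters: "mmned"
Remaining characters: "c"
Concatenate remaining + first: "c" + "mmned" = "cmmned"

cmmned


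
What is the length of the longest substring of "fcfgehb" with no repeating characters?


Input: "fcfgehb"
Sliding window (track last position of each char):
  Position 0 ('f'): window [0,0] length 1 -- new best
  Position 1 ('c'): window [0,1] length 2 -- new best
  Position 2 ('f'): repeat (last at 0), move window start to 1
  Position 2 ('f'): window [1,2] length 2
  Position 3 ('g'): window [1,3] length 3 -- new best
  Position 4 ('e'): window [1,4] length 4 -- new best
  Position 5 ('h'): window [1,5] length 5 -- new best
  Position 6 ('b'): window [1,6] length 6 -- new best
Longest substring with no repeats: "cfgehb" with length 6

6


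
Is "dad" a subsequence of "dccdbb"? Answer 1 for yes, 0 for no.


Check if "dad" is a subsequence of "dccdbb"
Greedy scan:
  Position 0 ('d'): matches sub[0] = 'd'
  Position 1 ('c'): no match needed
  Position 2 ('c'): no match needed
  Position 3 ('d'): no match needed
  Position 4 ('b'): no match needed
  Position 5 ('b'): no match needed
Only matched 1/3 characters => not a subsequence

0


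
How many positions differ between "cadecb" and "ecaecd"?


Comparing "cadecb" and "ecaecd" position by position:
  Position 0: 'c' vs 'e' => DIFFER
  Position 1: 'a' vs 'c' => DIFFER
  Position 2: 'd' vs 'a' => DIFFER
  Position 3: 'e' vs 'e' => same
  Position 4: 'c' vs 'c' => same
  Position 5: 'b' vs 'd' => DIFFER
Positions that differ: 4

4


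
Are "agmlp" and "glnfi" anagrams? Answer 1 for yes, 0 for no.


Strings: "agmlp", "glnfi"
Sorted first:  aglmp
Sorted second: fgiln
Differ at position 0: 'a' vs 'f' => not anagrams

0


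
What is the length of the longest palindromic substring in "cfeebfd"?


Input: "cfeebfd"
Checking substrings for palindromes:
  [2:4] "ee" (len 2) => palindrome
Longest palindromic substring: "ee" with length 2

2


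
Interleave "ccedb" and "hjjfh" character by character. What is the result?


Interleaving "ccedb" and "hjjfh":
  Position 0: 'c' from first, 'h' from second => "ch"
  Position 1: 'c' from first, 'j' from second => "cj"
  Position 2: 'e' from first, 'j' from second => "ej"
  Position 3: 'd' from first, 'f' from second => "df"
  Position 4: 'b' from first, 'h' from second => "bh"
Result: chcjejdfbh

chcjejdfbh


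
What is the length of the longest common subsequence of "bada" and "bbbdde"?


LCS of "bada" and "bbbdde"
DP table:
           b    b    b    d    d    e
      0    0    0    0    0    0    0
  b   0    1    1    1    1    1    1
  a   0    1    1    1    1    1    1
  d   0    1    1    1    2    2    2
  a   0    1    1    1    2    2    2
LCS length = dp[4][6] = 2

2


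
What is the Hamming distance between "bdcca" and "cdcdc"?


Comparing "bdcca" and "cdcdc" position by position:
  Position 0: 'b' vs 'c' => differ
  Position 1: 'd' vs 'd' => same
  Position 2: 'c' vs 'c' => same
  Position 3: 'c' vs 'd' => differ
  Position 4: 'a' vs 'c' => differ
Total differences (Hamming distance): 3

3


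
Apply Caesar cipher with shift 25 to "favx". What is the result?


Caesar cipher: shift "favx" by 25
  'f' (pos 5) + 25 = pos 4 = 'e'
  'a' (pos 0) + 25 = pos 25 = 'z'
  'v' (pos 21) + 25 = pos 20 = 'u'
  'x' (pos 23) + 25 = pos 22 = 'w'
Result: ezuw

ezuw


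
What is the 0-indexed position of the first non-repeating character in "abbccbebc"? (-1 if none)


Input: abbccbebc
Character frequencies:
  'a': 1
  'b': 4
  'c': 3
  'e': 1
Scanning left to right for freq == 1:
  Position 0 ('a'): unique! => answer = 0

0


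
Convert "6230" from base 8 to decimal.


Input: "6230" in base 8
Positional expansion:
  Digit '6' (value 6) x 8^3 = 3072
  Digit '2' (value 2) x 8^2 = 128
  Digit '3' (value 3) x 8^1 = 24
  Digit '0' (value 0) x 8^0 = 0
Sum = 3224

3224


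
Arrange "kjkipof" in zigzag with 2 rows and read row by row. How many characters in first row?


Zigzag "kjkipof" into 2 rows:
Placing characters:
  'k' => row 0
  'j' => row 1
  'k' => row 0
  'i' => row 1
  'p' => row 0
  'o' => row 1
  'f' => row 0
Rows:
  Row 0: "kkpf"
  Row 1: "jio"
First row length: 4

4


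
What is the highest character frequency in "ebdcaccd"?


Input: ebdcaccd
Character counts:
  'a': 1
  'b': 1
  'c': 3
  'd': 2
  'e': 1
Maximum frequency: 3

3


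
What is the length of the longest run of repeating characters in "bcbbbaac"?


Input: "bcbbbaac"
Scanning for longest run:
  Position 1 ('c'): new char, reset run to 1
  Position 2 ('b'): new char, reset run to 1
  Position 3 ('b'): continues run of 'b', length=2
  Position 4 ('b'): continues run of 'b', length=3
  Position 5 ('a'): new char, reset run to 1
  Position 6 ('a'): continues run of 'a', length=2
  Position 7 ('c'): new char, reset run to 1
Longest run: 'b' with length 3

3


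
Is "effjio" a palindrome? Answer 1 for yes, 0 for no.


Input: effjio
Reversed: oijffe
  Compare pos 0 ('e') with pos 5 ('o'): MISMATCH
  Compare pos 1 ('f') with pos 4 ('i'): MISMATCH
  Compare pos 2 ('f') with pos 3 ('j'): MISMATCH
Result: not a palindrome

0


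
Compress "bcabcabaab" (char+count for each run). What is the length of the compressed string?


Input: bcabcabaab
Runs:
  'b' x 1 => "b1"
  'c' x 1 => "c1"
  'a' x 1 => "a1"
  'b' x 1 => "b1"
  'c' x 1 => "c1"
  'a' x 1 => "a1"
  'b' x 1 => "b1"
  'a' x 2 => "a2"
  'b' x 1 => "b1"
Compressed: "b1c1a1b1c1a1b1a2b1"
Compressed length: 18

18


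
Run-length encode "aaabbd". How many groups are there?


Input: aaabbd
Scanning for consecutive runs:
  Group 1: 'a' x 3 (positions 0-2)
  Group 2: 'b' x 2 (positions 3-4)
  Group 3: 'd' x 1 (positions 5-5)
Total groups: 3

3


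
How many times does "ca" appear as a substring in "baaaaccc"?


Searching for "ca" in "baaaaccc"
Scanning each position:
  Position 0: "ba" => no
  Position 1: "aa" => no
  Position 2: "aa" => no
  Position 3: "aa" => no
  Position 4: "ac" => no
  Position 5: "cc" => no
  Position 6: "cc" => no
Total occurrences: 0

0


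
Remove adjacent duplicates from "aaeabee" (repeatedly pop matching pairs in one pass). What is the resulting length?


Input: aaeabee
Stack-based adjacent duplicate removal:
  Read 'a': push. Stack: a
  Read 'a': matches stack top 'a' => pop. Stack: (empty)
  Read 'e': push. Stack: e
  Read 'a': push. Stack: ea
  Read 'b': push. Stack: eab
  Read 'e': push. Stack: eabe
  Read 'e': matches stack top 'e' => pop. Stack: eab
Final stack: "eab" (length 3)

3


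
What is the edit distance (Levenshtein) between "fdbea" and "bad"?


Computing edit distance: "fdbea" -> "bad"
DP table:
           b    a    d
      0    1    2    3
  f   1    1    2    3
  d   2    2    2    2
  b   3    2    3    3
  e   4    3    3    4
  a   5    4    3    4
Edit distance = dp[5][3] = 4

4


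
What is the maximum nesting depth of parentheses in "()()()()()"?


Input: "()()()()()"
Tracking depth:
  Position 0 '(': depth becomes 1
  Position 1 ')': depth becomes 0
  Position 2 '(': depth becomes 1
  Position 3 ')': depth becomes 0
  Position 4 '(': depth becomes 1
  Position 5 ')': depth becomes 0
  Position 6 '(': depth becomes 1
  Position 7 ')': depth becomes 0
  Position 8 '(': depth becomes 1
  Position 9 ')': depth becomes 0
Maximum depth reached: 1

1


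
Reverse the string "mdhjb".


Input: mdhjb
Reading characters right to left:
  Position 4: 'b'
  Position 3: 'j'
  Position 2: 'h'
  Position 1: 'd'
  Position 0: 'm'
Reversed: bjhdm

bjhdm


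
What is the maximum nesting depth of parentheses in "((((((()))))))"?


Input: "((((((()))))))"
Tracking depth:
  Position 0 '(': depth becomes 1
  Position 1 '(': depth becomes 2
  Position 2 '(': depth becomes 3
  Position 3 '(': depth becomes 4
  Position 4 '(': depth becomes 5
  Position 5 '(': depth becomes 6
  Position 6 '(': depth becomes 7
  Position 7 ')': depth becomes 6
  Position 8 ')': depth becomes 5
  Position 9 ')': depth becomes 4
  Position 10 ')': depth becomes 3
  Position 11 ')': depth becomes 2
  Position 12 ')': depth becomes 1
  Position 13 ')': depth becomes 0
Maximum depth reached: 7

7


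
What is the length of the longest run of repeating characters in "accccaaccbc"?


Input: "accccaaccbc"
Scanning for longest run:
  Position 1 ('c'): new char, reset run to 1
  Position 2 ('c'): continues run of 'c', length=2
  Position 3 ('c'): continues run of 'c', length=3
  Position 4 ('c'): continues run of 'c', length=4
  Position 5 ('a'): new char, reset run to 1
  Position 6 ('a'): continues run of 'a', length=2
  Position 7 ('c'): new char, reset run to 1
  Position 8 ('c'): continues run of 'c', length=2
  Position 9 ('b'): new char, reset run to 1
  Position 10 ('c'): new char, reset run to 1
Longest run: 'c' with length 4

4


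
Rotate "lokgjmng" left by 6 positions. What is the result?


Input: "lokgjmng", rotate left by 6
First 6 characters: "lokgjm"
Remaining characters: "ng"
Concatenate remaining + first: "ng" + "lokgjm" = "nglokgjm"

nglokgjm


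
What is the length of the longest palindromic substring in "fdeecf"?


Input: "fdeecf"
Checking substrings for palindromes:
  [2:4] "ee" (len 2) => palindrome
Longest palindromic substring: "ee" with length 2

2


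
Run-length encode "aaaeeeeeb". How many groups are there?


Input: aaaeeeeeb
Scanning for consecutive runs:
  Group 1: 'a' x 3 (positions 0-2)
  Group 2: 'e' x 5 (positions 3-7)
  Group 3: 'b' x 1 (positions 8-8)
Total groups: 3

3


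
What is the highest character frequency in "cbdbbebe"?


Input: cbdbbebe
Character counts:
  'b': 4
  'c': 1
  'd': 1
  'e': 2
Maximum frequency: 4

4


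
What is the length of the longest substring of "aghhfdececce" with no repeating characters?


Input: "aghhfdececce"
Sliding window (track last position of each char):
  Position 0 ('a'): window [0,0] length 1 -- new best
  Position 1 ('g'): window [0,1] length 2 -- new best
  Position 2 ('h'): window [0,2] length 3 -- new best
  Position 3 ('h'): repeat (last at 2), move window start to 3
  Position 3 ('h'): window [3,3] length 1
  Position 4 ('f'): window [3,4] length 2
  Position 5 ('d'): window [3,5] length 3
  Position 6 ('e'): window [3,6] length 4 -- new best
  Position 7 ('c'): window [3,7] length 5 -- new best
  Position 8 ('e'): repeat (last at 6), move window start to 7
  Position 8 ('e'): window [7,8] length 2
  Position 9 ('c'): repeat (last at 7), move window start to 8
  Position 9 ('c'): window [8,9] length 2
  Position 10 ('c'): repeat (last at 9), move window start to 10
  Position 10 ('c'): window [10,10] length 1
  Position 11 ('e'): window [10,11] length 2
Longest substring with no repeats: "hfdec" with length 5

5


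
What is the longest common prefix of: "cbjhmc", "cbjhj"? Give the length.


Words: cbjhmc, cbjhj
  Position 0: all 'c' => match
  Position 1: all 'b' => match
  Position 2: all 'j' => match
  Position 3: all 'h' => match
  Position 4: ('m', 'j') => mismatch, stop
LCP = "cbjh" (length 4)

4


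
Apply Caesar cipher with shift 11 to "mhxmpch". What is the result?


Caesar cipher: shift "mhxmpch" by 11
  'm' (pos 12) + 11 = pos 23 = 'x'
  'h' (pos 7) + 11 = pos 18 = 's'
  'x' (pos 23) + 11 = pos 8 = 'i'
  'm' (pos 12) + 11 = pos 23 = 'x'
  'p' (pos 15) + 11 = pos 0 = 'a'
  'c' (pos 2) + 11 = pos 13 = 'n'
  'h' (pos 7) + 11 = pos 18 = 's'
Result: xsixans

xsixans


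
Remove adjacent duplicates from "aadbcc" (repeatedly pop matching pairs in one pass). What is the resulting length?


Input: aadbcc
Stack-based adjacent duplicate removal:
  Read 'a': push. Stack: a
  Read 'a': matches stack top 'a' => pop. Stack: (empty)
  Read 'd': push. Stack: d
  Read 'b': push. Stack: db
  Read 'c': push. Stack: dbc
  Read 'c': matches stack top 'c' => pop. Stack: db
Final stack: "db" (length 2)

2


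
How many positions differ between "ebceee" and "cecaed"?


Comparing "ebceee" and "cecaed" position by position:
  Position 0: 'e' vs 'c' => DIFFER
  Position 1: 'b' vs 'e' => DIFFER
  Position 2: 'c' vs 'c' => same
  Position 3: 'e' vs 'a' => DIFFER
  Position 4: 'e' vs 'e' => same
  Position 5: 'e' vs 'd' => DIFFER
Positions that differ: 4

4


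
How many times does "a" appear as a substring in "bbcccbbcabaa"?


Searching for "a" in "bbcccbbcabaa"
Scanning each position:
  Position 0: "b" => no
  Position 1: "b" => no
  Position 2: "c" => no
  Position 3: "c" => no
  Position 4: "c" => no
  Position 5: "b" => no
  Position 6: "b" => no
  Position 7: "c" => no
  Position 8: "a" => MATCH
  Position 9: "b" => no
  Position 10: "a" => MATCH
  Position 11: "a" => MATCH
Total occurrences: 3

3


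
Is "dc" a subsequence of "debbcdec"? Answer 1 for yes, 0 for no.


Check if "dc" is a subsequence of "debbcdec"
Greedy scan:
  Position 0 ('d'): matches sub[0] = 'd'
  Position 1 ('e'): no match needed
  Position 2 ('b'): no match needed
  Position 3 ('b'): no match needed
  Position 4 ('c'): matches sub[1] = 'c'
  Position 5 ('d'): no match needed
  Position 6 ('e'): no match needed
  Position 7 ('c'): no match needed
All 2 characters matched => is a subsequence

1


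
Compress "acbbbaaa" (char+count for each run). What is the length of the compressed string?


Input: acbbbaaa
Runs:
  'a' x 1 => "a1"
  'c' x 1 => "c1"
  'b' x 3 => "b3"
  'a' x 3 => "a3"
Compressed: "a1c1b3a3"
Compressed length: 8

8


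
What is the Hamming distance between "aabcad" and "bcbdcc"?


Comparing "aabcad" and "bcbdcc" position by position:
  Position 0: 'a' vs 'b' => differ
  Position 1: 'a' vs 'c' => differ
  Position 2: 'b' vs 'b' => same
  Position 3: 'c' vs 'd' => differ
  Position 4: 'a' vs 'c' => differ
  Position 5: 'd' vs 'c' => differ
Total differences (Hamming distance): 5

5


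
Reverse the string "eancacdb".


Input: eancacdb
Reading characters right to left:
  Position 7: 'b'
  Position 6: 'd'
  Position 5: 'c'
  Position 4: 'a'
  Position 3: 'c'
  Position 2: 'n'
  Position 1: 'a'
  Position 0: 'e'
Reversed: bdcacnae

bdcacnae


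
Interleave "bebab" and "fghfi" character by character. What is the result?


Interleaving "bebab" and "fghfi":
  Position 0: 'b' from first, 'f' from second => "bf"
  Position 1: 'e' from first, 'g' from second => "eg"
  Position 2: 'b' from first, 'h' from second => "bh"
  Position 3: 'a' from first, 'f' from second => "af"
  Position 4: 'b' from first, 'i' from second => "bi"
Result: bfegbhafbi

bfegbhafbi


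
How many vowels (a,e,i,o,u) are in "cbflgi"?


Input: cbflgi
Checking each character:
  'c' at position 0: consonant
  'b' at position 1: consonant
  'f' at position 2: consonant
  'l' at position 3: consonant
  'g' at position 4: consonant
  'i' at position 5: vowel (running total: 1)
Total vowels: 1

1


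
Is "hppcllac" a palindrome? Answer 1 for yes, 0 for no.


Input: hppcllac
Reversed: callcpph
  Compare pos 0 ('h') with pos 7 ('c'): MISMATCH
  Compare pos 1 ('p') with pos 6 ('a'): MISMATCH
  Compare pos 2 ('p') with pos 5 ('l'): MISMATCH
  Compare pos 3 ('c') with pos 4 ('l'): MISMATCH
Result: not a palindrome

0


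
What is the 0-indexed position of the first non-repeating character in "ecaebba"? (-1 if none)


Input: ecaebba
Character frequencies:
  'a': 2
  'b': 2
  'c': 1
  'e': 2
Scanning left to right for freq == 1:
  Position 0 ('e'): freq=2, skip
  Position 1 ('c'): unique! => answer = 1

1


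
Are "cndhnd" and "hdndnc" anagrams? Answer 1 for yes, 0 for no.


Strings: "cndhnd", "hdndnc"
Sorted first:  cddhnn
Sorted second: cddhnn
Sorted forms match => anagrams

1


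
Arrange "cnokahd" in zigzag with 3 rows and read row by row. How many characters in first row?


Zigzag "cnokahd" into 3 rows:
Placing characters:
  'c' => row 0
  'n' => row 1
  'o' => row 2
  'k' => row 1
  'a' => row 0
  'h' => row 1
  'd' => row 2
Rows:
  Row 0: "ca"
  Row 1: "nkh"
  Row 2: "od"
First row length: 2

2


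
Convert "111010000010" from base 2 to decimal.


Input: "111010000010" in base 2
Positional expansion:
  Digit '1' (value 1) x 2^11 = 2048
  Digit '1' (value 1) x 2^10 = 1024
  Digit '1' (value 1) x 2^9 = 512
  Digit '0' (value 0) x 2^8 = 0
  Digit '1' (value 1) x 2^7 = 128
  Digit '0' (value 0) x 2^6 = 0
  Digit '0' (value 0) x 2^5 = 0
  Digit '0' (value 0) x 2^4 = 0
  Digit '0' (value 0) x 2^3 = 0
  Digit '0' (value 0) x 2^2 = 0
  Digit '1' (value 1) x 2^1 = 2
  Digit '0' (value 0) x 2^0 = 0
Sum = 3714

3714


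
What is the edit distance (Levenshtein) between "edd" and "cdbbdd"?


Computing edit distance: "edd" -> "cdbbdd"
DP table:
           c    d    b    b    d    d
      0    1    2    3    4    5    6
  e   1    1    2    3    4    5    6
  d   2    2    1    2    3    4    5
  d   3    3    2    2    3    3    4
Edit distance = dp[3][6] = 4

4


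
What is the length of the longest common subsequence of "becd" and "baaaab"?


LCS of "becd" and "baaaab"
DP table:
           b    a    a    a    a    b
      0    0    0    0    0    0    0
  b   0    1    1    1    1    1    1
  e   0    1    1    1    1    1    1
  c   0    1    1    1    1    1    1
  d   0    1    1    1    1    1    1
LCS length = dp[4][6] = 1

1


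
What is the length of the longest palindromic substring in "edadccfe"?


Input: "edadccfe"
Checking substrings for palindromes:
  [1:4] "dad" (len 3) => palindrome
  [4:6] "cc" (len 2) => palindrome
Longest palindromic substring: "dad" with length 3

3


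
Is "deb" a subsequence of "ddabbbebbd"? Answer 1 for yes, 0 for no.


Check if "deb" is a subsequence of "ddabbbebbd"
Greedy scan:
  Position 0 ('d'): matches sub[0] = 'd'
  Position 1 ('d'): no match needed
  Position 2 ('a'): no match needed
  Position 3 ('b'): no match needed
  Position 4 ('b'): no match needed
  Position 5 ('b'): no match needed
  Position 6 ('e'): matches sub[1] = 'e'
  Position 7 ('b'): matches sub[2] = 'b'
  Position 8 ('b'): no match needed
  Position 9 ('d'): no match needed
All 3 characters matched => is a subsequence

1


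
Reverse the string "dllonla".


Input: dllonla
Reading characters right to left:
  Position 6: 'a'
  Position 5: 'l'
  Position 4: 'n'
  Position 3: 'o'
  Position 2: 'l'
  Position 1: 'l'
  Position 0: 'd'
Reversed: alnolld

alnolld


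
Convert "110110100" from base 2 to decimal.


Input: "110110100" in base 2
Positional expansion:
  Digit '1' (value 1) x 2^8 = 256
  Digit '1' (value 1) x 2^7 = 128
  Digit '0' (value 0) x 2^6 = 0
  Digit '1' (value 1) x 2^5 = 32
  Digit '1' (value 1) x 2^4 = 16
  Digit '0' (value 0) x 2^3 = 0
  Digit '1' (value 1) x 2^2 = 4
  Digit '0' (value 0) x 2^1 = 0
  Digit '0' (value 0) x 2^0 = 0
Sum = 436

436


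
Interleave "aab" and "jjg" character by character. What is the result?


Interleaving "aab" and "jjg":
  Position 0: 'a' from first, 'j' from second => "aj"
  Position 1: 'a' from first, 'j' from second => "aj"
  Position 2: 'b' from first, 'g' from second => "bg"
Result: ajajbg

ajajbg


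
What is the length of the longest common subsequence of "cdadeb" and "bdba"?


LCS of "cdadeb" and "bdba"
DP table:
           b    d    b    a
      0    0    0    0    0
  c   0    0    0    0    0
  d   0    0    1    1    1
  a   0    0    1    1    2
  d   0    0    1    1    2
  e   0    0    1    1    2
  b   0    1    1    2    2
LCS length = dp[6][4] = 2

2


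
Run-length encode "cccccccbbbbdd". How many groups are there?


Input: cccccccbbbbdd
Scanning for consecutive runs:
  Group 1: 'c' x 7 (positions 0-6)
  Group 2: 'b' x 4 (positions 7-10)
  Group 3: 'd' x 2 (positions 11-12)
Total groups: 3

3


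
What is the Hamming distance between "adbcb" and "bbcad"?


Comparing "adbcb" and "bbcad" position by position:
  Position 0: 'a' vs 'b' => differ
  Position 1: 'd' vs 'b' => differ
  Position 2: 'b' vs 'c' => differ
  Position 3: 'c' vs 'a' => differ
  Position 4: 'b' vs 'd' => differ
Total differences (Hamming distance): 5

5


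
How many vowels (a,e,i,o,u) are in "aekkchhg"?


Input: aekkchhg
Checking each character:
  'a' at position 0: vowel (running total: 1)
  'e' at position 1: vowel (running total: 2)
  'k' at position 2: consonant
  'k' at position 3: consonant
  'c' at position 4: consonant
  'h' at position 5: consonant
  'h' at position 6: consonant
  'g' at position 7: consonant
Total vowels: 2

2


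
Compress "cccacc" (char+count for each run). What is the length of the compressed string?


Input: cccacc
Runs:
  'c' x 3 => "c3"
  'a' x 1 => "a1"
  'c' x 2 => "c2"
Compressed: "c3a1c2"
Compressed length: 6

6


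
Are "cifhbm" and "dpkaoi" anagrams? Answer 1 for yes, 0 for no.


Strings: "cifhbm", "dpkaoi"
Sorted first:  bcfhim
Sorted second: adikop
Differ at position 0: 'b' vs 'a' => not anagrams

0


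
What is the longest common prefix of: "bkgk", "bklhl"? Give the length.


Words: bkgk, bklhl
  Position 0: all 'b' => match
  Position 1: all 'k' => match
  Position 2: ('g', 'l') => mismatch, stop
LCP = "bk" (length 2)

2


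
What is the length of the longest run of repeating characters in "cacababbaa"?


Input: "cacababbaa"
Scanning for longest run:
  Position 1 ('a'): new char, reset run to 1
  Position 2 ('c'): new char, reset run to 1
  Position 3 ('a'): new char, reset run to 1
  Position 4 ('b'): new char, reset run to 1
  Position 5 ('a'): new char, reset run to 1
  Position 6 ('b'): new char, reset run to 1
  Position 7 ('b'): continues run of 'b', length=2
  Position 8 ('a'): new char, reset run to 1
  Position 9 ('a'): continues run of 'a', length=2
Longest run: 'b' with length 2

2


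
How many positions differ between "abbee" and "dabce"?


Comparing "abbee" and "dabce" position by position:
  Position 0: 'a' vs 'd' => DIFFER
  Position 1: 'b' vs 'a' => DIFFER
  Position 2: 'b' vs 'b' => same
  Position 3: 'e' vs 'c' => DIFFER
  Position 4: 'e' vs 'e' => same
Positions that differ: 3

3


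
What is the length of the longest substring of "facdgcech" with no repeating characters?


Input: "facdgcech"
Sliding window (track last position of each char):
  Position 0 ('f'): window [0,0] length 1 -- new best
  Position 1 ('a'): window [0,1] length 2 -- new best
  Position 2 ('c'): window [0,2] length 3 -- new best
  Position 3 ('d'): window [0,3] length 4 -- new best
  Position 4 ('g'): window [0,4] length 5 -- new best
  Position 5 ('c'): repeat (last at 2), move window start to 3
  Position 5 ('c'): window [3,5] length 3
  Position 6 ('e'): window [3,6] length 4
  Position 7 ('c'): repeat (last at 5), move window start to 6
  Position 7 ('c'): window [6,7] length 2
  Position 8 ('h'): window [6,8] length 3
Longest substring with no repeats: "facdg" with length 5

5


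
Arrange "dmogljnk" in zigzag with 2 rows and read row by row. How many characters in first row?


Zigzag "dmogljnk" into 2 rows:
Placing characters:
  'd' => row 0
  'm' => row 1
  'o' => row 0
  'g' => row 1
  'l' => row 0
  'j' => row 1
  'n' => row 0
  'k' => row 1
Rows:
  Row 0: "doln"
  Row 1: "mgjk"
First row length: 4

4


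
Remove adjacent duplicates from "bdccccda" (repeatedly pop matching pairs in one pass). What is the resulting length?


Input: bdccccda
Stack-based adjacent duplicate removal:
  Read 'b': push. Stack: b
  Read 'd': push. Stack: bd
  Read 'c': push. Stack: bdc
  Read 'c': matches stack top 'c' => pop. Stack: bd
  Read 'c': push. Stack: bdc
  Read 'c': matches stack top 'c' => pop. Stack: bd
  Read 'd': matches stack top 'd' => pop. Stack: b
  Read 'a': push. Stack: ba
Final stack: "ba" (length 2)

2


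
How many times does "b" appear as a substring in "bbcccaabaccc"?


Searching for "b" in "bbcccaabaccc"
Scanning each position:
  Position 0: "b" => MATCH
  Position 1: "b" => MATCH
  Position 2: "c" => no
  Position 3: "c" => no
  Position 4: "c" => no
  Position 5: "a" => no
  Position 6: "a" => no
  Position 7: "b" => MATCH
  Position 8: "a" => no
  Position 9: "c" => no
  Position 10: "c" => no
  Position 11: "c" => no
Total occurrences: 3

3


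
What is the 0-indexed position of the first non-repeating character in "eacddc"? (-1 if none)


Input: eacddc
Character frequencies:
  'a': 1
  'c': 2
  'd': 2
  'e': 1
Scanning left to right for freq == 1:
  Position 0 ('e'): unique! => answer = 0

0


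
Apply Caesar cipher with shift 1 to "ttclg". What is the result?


Caesar cipher: shift "ttclg" by 1
  't' (pos 19) + 1 = pos 20 = 'u'
  't' (pos 19) + 1 = pos 20 = 'u'
  'c' (pos 2) + 1 = pos 3 = 'd'
  'l' (pos 11) + 1 = pos 12 = 'm'
  'g' (pos 6) + 1 = pos 7 = 'h'
Result: uudmh

uudmh
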